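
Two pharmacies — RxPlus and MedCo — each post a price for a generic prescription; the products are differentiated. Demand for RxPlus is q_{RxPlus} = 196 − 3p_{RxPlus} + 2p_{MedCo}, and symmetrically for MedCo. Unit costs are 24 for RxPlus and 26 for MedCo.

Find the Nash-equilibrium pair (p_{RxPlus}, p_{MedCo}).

67.375, 68.125

RxPlus's profit: π = (p_{RxPlus} − 24)(196 − 3p_{RxPlus} + 2p_{MedCo}).
∂π/∂p_{RxPlus} = 268 − 6p_{RxPlus} + 2p_{MedCo} = 0 ⇒ p_{RxPlus} = 134/3 + (1/3)p_{MedCo}.
Similarly p_{MedCo} = 137/3 + (1/3)p_{RxPlus}.
Substituting the second reaction function into the first: p_{RxPlus} = 134/3 + (1/3)(137/3 + (1/3)p_{RxPlus}), which gives (8/9)p_{RxPlus} = 539/9 ⇒ p_{RxPlus} = 67.375.
Then p_{MedCo} = 137/3 + (1/3)·67.375 = 68.125.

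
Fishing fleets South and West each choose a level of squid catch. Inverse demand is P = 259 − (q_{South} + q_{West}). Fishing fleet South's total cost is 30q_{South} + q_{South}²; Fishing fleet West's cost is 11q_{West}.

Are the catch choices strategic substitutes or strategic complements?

Fishing fleet South's profit: π = q_{South}(259 − (q_{South} + q_{West})) − 30q_{South} − q_{South}².
∂π/∂q_{South} = 229 − 4q_{South} − q_{West} = 0, so q_{South} = 57.25 − 0.25q_{West}.
The best-response slope dq_{South}/dq_{West} = −0.25 < 0: the reaction function is downward-sloping, so the choices are strategic substitutes.

strategic substitutes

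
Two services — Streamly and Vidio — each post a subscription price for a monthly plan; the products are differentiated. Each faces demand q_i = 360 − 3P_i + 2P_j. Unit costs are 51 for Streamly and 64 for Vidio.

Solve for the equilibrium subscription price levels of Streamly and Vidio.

130.6875, 135.5625

Streamly's profit: π = (P_{Streamly} − 51)(360 − 3P_{Streamly} + 2P_{Vidio}).
∂π/∂P_{Streamly} = 513 − 6P_{Streamly} + 2P_{Vidio} = 0 ⇒ P_{Streamly} = 85.5 + (1/3)P_{Vidio}.
Similarly P_{Vidio} = 92 + (1/3)P_{Streamly}.
Plugging P_{Vidio} into Streamly's best response: P_{Streamly} = 85.5 + (1/3)(92 + (1/3)P_{Streamly}) ⇒ (8/9)P_{Streamly} = 697/6, so P_{Streamly} = 130.6875.
Then P_{Vidio} = 92 + (1/3)·130.6875 = 135.5625.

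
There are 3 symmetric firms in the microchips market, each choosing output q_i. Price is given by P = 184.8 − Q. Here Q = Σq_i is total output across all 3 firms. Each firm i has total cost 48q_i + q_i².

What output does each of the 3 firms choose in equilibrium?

A representative firm's profit is π_i = q_i(184.8 − Q) − 48q_i − q_i², with Q = q_i + Σ_{j≠i} q_j.
First-order condition: 136.8 − 4q_i − Σ_{j≠i} q_j = 0.
With identical firms, set every q_j = q: then 136.8 − 4q − 2q = 0, i.e. q = 136.8/6 = 22.8.

22.8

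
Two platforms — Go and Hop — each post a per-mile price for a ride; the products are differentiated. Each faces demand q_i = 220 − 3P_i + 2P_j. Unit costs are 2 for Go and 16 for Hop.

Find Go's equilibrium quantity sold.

Go's profit: π = (P_{Go} − 2)(220 − 3P_{Go} + 2P_{Hop}).
∂π/∂P_{Go} = 226 − 6P_{Go} + 2P_{Hop} = 0 ⇒ P_{Go} = 113/3 + (1/3)P_{Hop}.
Similarly P_{Hop} = 134/3 + (1/3)P_{Go}.
Substituting the second reaction function into the first: P_{Go} = 113/3 + (1/3)(134/3 + (1/3)P_{Go}), which gives (8/9)P_{Go} = 473/9 ⇒ P_{Go} = 59.125.
Then P_{Hop} = 134/3 + (1/3)·59.125 = 64.375.
q_{Go} = 220 − 3·59.125 + 2·64.375 = 171.375.

171.375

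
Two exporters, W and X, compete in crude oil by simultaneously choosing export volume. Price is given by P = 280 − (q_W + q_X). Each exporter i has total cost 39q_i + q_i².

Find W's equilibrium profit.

Exporter W's profit: π = q_W(280 − (q_W + q_X)) − 39q_W − q_W².
∂π/∂q_W = 241 − 4q_W − q_X = 0, so q_W = 60.25 − 0.25q_X.
The game is symmetric, so in equilibrium q_X = q_W: the reaction function gives 1.25q_W = 60.25, hence q_W = 48.2.
Price P = 280 − 96.4 = 183.6.
W's profit: (183.6 − 39)·48.2 − (48.2)² = 4646.48.

4646.48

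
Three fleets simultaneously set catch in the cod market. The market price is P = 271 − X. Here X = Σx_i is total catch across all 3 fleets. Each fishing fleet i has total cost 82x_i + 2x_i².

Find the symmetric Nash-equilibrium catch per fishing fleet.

A representative fishing fleet's profit is π_i = x_i(271 − X) − 82x_i − 2x_i², with X = x_i + Σ_{j≠i} x_j.
First-order condition: 189 − 6x_i − Σ_{j≠i} x_j = 0.
Imposing symmetry (x_j = x for all j) turns Σ_{j≠i} x_j into 2x, so 189 = 8x and x = 23.625.

23.625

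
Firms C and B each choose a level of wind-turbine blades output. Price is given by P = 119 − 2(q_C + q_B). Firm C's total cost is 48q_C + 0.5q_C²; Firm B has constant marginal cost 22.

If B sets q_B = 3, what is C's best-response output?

Firm C's profit: π = q_C(119 − 2(q_C + q_B)) − 48q_C − 0.5q_C².
∂π/∂q_C = 71 − 5q_C − 2q_B = 0, so q_C = 14.2 − 0.4q_B.
At q_B = 3: q_C = 14.2 − 0.4·3 = 13.

13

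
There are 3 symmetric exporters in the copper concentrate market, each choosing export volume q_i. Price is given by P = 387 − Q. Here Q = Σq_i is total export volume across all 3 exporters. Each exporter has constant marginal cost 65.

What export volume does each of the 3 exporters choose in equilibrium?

80.5

A representative exporter's profit is π_i = q_i(387 − Q) − 65q_i, with Q = q_i + Σ_{j≠i} q_j.
First-order condition: 322 − 2q_i − Σ_{j≠i} q_j = 0.
In a symmetric equilibrium every exporter chooses the same q, so Σ_{j≠i} q_j = 2q. The condition becomes 322 − 4q = 0, giving q = 322/4 = 80.5.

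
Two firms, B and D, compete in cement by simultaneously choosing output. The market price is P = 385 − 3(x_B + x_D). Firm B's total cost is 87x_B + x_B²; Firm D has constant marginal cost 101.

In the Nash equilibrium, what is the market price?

Firm B's profit: π = x_B(385 − 3(x_B + x_D)) − 87x_B − x_B².
∂π/∂x_B = 298 − 8x_B − 3x_D = 0, so x_B = 37.25 − 0.375x_D.
For D: ∂π/∂x_D = 284 − 6x_D − 3x_B = 0 ⇒ x_D = 142/3 − 0.5x_B.
Substituting the second reaction function into the first: x_B = 37.25 − 0.375(142/3 − 0.5x_B), which gives 0.8125x_B = 19.5 ⇒ x_B = 24.
Then x_D = 142/3 − 0.5·24 = 106/3.
Equilibrium price: P = 385 − 3·(178/3) = 207.

207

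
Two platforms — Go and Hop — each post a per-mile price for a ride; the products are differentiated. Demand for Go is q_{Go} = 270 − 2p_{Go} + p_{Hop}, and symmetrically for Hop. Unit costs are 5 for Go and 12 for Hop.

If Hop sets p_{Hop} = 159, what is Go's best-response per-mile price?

Go's profit: π = (p_{Go} − 5)(270 − 2p_{Go} + p_{Hop}).
∂π/∂p_{Go} = 280 − 4p_{Go} + p_{Hop} = 0 ⇒ p_{Go} = 70 + 0.25p_{Hop}.
At p_{Hop} = 159: p_{Go} = 70 + 0.25·159 = 109.75.

109.75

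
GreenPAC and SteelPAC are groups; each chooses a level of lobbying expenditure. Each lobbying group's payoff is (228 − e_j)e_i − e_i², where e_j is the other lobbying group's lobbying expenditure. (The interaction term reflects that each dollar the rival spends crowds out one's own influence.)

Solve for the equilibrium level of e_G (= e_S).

GreenPAC's payoff is (228 − e_S)e_G − e_G².
∂π/∂e_G = 228 − e_S − 2e_G = 0, so e_G = 114 − 0.5e_S.
Setting e_G = e_S in the reaction function: e_G = 114 − 0.5e_G, so e_G = 114 / 1.5 = 76.

76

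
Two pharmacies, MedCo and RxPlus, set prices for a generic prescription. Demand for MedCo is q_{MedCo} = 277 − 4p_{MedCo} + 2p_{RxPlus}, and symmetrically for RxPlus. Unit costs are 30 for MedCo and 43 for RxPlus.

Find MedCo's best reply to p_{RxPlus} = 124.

MedCo's profit: π = (p_{MedCo} − 30)(277 − 4p_{MedCo} + 2p_{RxPlus}).
∂π/∂p_{MedCo} = 397 − 8p_{MedCo} + 2p_{RxPlus} = 0 ⇒ p_{MedCo} = 49.625 + 0.25p_{RxPlus}.
At p_{RxPlus} = 124: p_{MedCo} = 49.625 + 0.25·124 = 80.625.

80.625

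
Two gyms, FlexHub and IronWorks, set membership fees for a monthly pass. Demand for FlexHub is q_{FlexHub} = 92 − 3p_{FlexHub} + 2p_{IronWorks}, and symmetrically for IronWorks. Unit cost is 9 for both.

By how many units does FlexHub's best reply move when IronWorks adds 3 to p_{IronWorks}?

FlexHub's profit: π = (p_{FlexHub} − 9)(92 − 3p_{FlexHub} + 2p_{IronWorks}).
∂π/∂p_{FlexHub} = 119 − 6p_{FlexHub} + 2p_{IronWorks} = 0 ⇒ p_{FlexHub} = 119/6 + (1/3)p_{IronWorks}.
The reaction-function slope is 1/3, so a 3-unit rise in p_{IronWorks} moves p_{FlexHub} by 1/3 × 3 = 1. FlexHub's best response rises — the actions are strategic complements.

1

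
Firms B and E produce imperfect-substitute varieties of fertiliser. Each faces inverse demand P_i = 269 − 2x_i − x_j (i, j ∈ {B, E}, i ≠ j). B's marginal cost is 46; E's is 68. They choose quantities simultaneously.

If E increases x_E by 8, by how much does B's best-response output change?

-2

Firm B's profit: π = x_B(269 − 2x_B − x_E) − 46x_B.
∂π/∂x_B = 223 − 4x_B − x_E = 0 ⇒ x_B = 55.75 − 0.25x_E.
The reaction-function slope is −0.25, so an 8-unit rise in x_E moves x_B by −0.25 × 8 = −2. B's best response falls — the actions are strategic substitutes.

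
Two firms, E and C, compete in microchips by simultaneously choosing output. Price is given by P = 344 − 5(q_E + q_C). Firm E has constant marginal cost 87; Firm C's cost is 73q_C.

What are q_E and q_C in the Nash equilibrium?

16.2, 19

Firm E's profit: π = q_E(344 − 5(q_E + q_C)) − 87q_E.
∂π/∂q_E = 257 − 10q_E − 5q_C = 0, so q_E = 25.7 − 0.5q_C.
By the same steps for C: q_C = 27.1 − 0.5q_E.
Substituting the second reaction function into the first: q_E = 25.7 − 0.5(27.1 − 0.5q_E), which gives 0.75q_E = 12.15 ⇒ q_E = 16.2.
Then q_C = 27.1 − 0.5·16.2 = 19.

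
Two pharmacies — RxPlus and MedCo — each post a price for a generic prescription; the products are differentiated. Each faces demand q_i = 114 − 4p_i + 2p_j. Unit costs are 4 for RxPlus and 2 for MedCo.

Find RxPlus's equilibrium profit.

RxPlus's profit: π = (p_{RxPlus} − 4)(114 − 4p_{RxPlus} + 2p_{MedCo}).
∂π/∂p_{RxPlus} = 130 − 8p_{RxPlus} + 2p_{MedCo} = 0 ⇒ p_{RxPlus} = 16.25 + 0.25p_{MedCo}.
Similarly p_{MedCo} = 15.25 + 0.25p_{RxPlus}.
Solving the two reaction functions simultaneously: (1 − (0.25)(0.25))p_{RxPlus} = 16.25 + 0.25·15.25, so 0.9375p_{RxPlus} = 20.0625 and p_{RxPlus} = 21.4.
Then p_{MedCo} = 15.25 + 0.25·21.4 = 20.6.
q_{RxPlus} = 114 − 4·21.4 + 2·20.6 = 69.6.
Profit = (21.4 − 4)·69.6 = 1211.04.

1211.04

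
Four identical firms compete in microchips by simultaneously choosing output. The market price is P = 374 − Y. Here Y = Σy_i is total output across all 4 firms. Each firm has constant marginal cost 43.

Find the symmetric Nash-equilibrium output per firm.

66.2

A representative firm's profit is π_i = y_i(374 − Y) − 43y_i, with Y = y_i + Σ_{j≠i} y_j.
First-order condition: 331 − 2y_i − Σ_{j≠i} y_j = 0.
In a symmetric equilibrium every firm chooses the same y, so Σ_{j≠i} y_j = 3y. The condition becomes 331 − 5y = 0, giving y = 331/5 = 66.2.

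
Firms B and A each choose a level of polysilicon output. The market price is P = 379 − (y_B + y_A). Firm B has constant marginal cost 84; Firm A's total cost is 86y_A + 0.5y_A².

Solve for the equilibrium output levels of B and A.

118.4, 58.2

Firm B's profit: π = y_B(379 − (y_B + y_A)) − 84y_B.
∂π/∂y_B = 295 − 2y_B − y_A = 0, so y_B = 147.5 − 0.5y_A.
For A: ∂π/∂y_A = 293 − 3y_A − y_B = 0 ⇒ y_A = 293/3 − (1/3)y_B.
Plugging y_A into B's best response: y_B = 147.5 − 0.5(293/3 − (1/3)y_B) ⇒ (5/6)y_B = 296/3, so y_B = 118.4.
Then y_A = 293/3 − (1/3)·118.4 = 58.2.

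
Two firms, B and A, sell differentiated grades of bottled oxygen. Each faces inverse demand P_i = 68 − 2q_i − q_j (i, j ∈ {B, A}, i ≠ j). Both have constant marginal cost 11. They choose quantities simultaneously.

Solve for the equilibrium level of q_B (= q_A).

11.4

Firm B's profit: π = q_B(68 − 2q_B − q_A) − 11q_B.
∂π/∂q_B = 57 − 4q_B − q_A = 0 ⇒ q_B = 14.25 − 0.25q_A.
By symmetry q_A = q_B; substituting into the reaction function, 1.25q_B = 14.25 and q_B = 11.4.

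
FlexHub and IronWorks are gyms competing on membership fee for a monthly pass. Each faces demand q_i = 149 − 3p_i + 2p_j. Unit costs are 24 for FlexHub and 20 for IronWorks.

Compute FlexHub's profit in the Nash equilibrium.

2790.75

FlexHub's profit: π = (p_{FlexHub} − 24)(149 − 3p_{FlexHub} + 2p_{IronWorks}).
∂π/∂p_{FlexHub} = 221 − 6p_{FlexHub} + 2p_{IronWorks} = 0 ⇒ p_{FlexHub} = 221/6 + (1/3)p_{IronWorks}.
Similarly p_{IronWorks} = 209/6 + (1/3)p_{FlexHub}.
Plugging p_{IronWorks} into FlexHub's best response: p_{FlexHub} = 221/6 + (1/3)(209/6 + (1/3)p_{FlexHub}) ⇒ (8/9)p_{FlexHub} = 436/9, so p_{FlexHub} = 54.5.
Then p_{IronWorks} = 209/6 + (1/3)·54.5 = 53.
q_{FlexHub} = 149 − 3·54.5 + 2·53 = 91.5.
Profit = (54.5 − 24)·91.5 = 2790.75.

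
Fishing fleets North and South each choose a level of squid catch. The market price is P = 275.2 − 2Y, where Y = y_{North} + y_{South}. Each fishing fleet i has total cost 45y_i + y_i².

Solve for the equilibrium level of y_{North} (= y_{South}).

Fishing fleet North's profit: π = y_{North}(275.2 − 2(y_{North} + y_{South})) − 45y_{North} − y_{North}².
∂π/∂y_{North} = 230.2 − 6y_{North} − 2y_{South} = 0, so y_{North} = 1151/30 − (1/3)y_{South}.
Setting y_{North} = y_{South} in the reaction function: y_{North} = 1151/30 − (1/3)y_{North}, so y_{North} = (1151/30) / (4/3) = 28.775.

28.775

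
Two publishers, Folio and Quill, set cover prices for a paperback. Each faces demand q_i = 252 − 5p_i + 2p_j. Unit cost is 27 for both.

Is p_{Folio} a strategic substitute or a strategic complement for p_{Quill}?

Folio's profit: π = (p_{Folio} − 27)(252 − 5p_{Folio} + 2p_{Quill}).
∂π/∂p_{Folio} = 387 − 10p_{Folio} + 2p_{Quill} = 0 ⇒ p_{Folio} = 38.7 + 0.2p_{Quill}.
The best-response slope dp_{Folio}/dp_{Quill} = 0.2 > 0: the reaction function is upward-sloping, so the choices are strategic complements.

strategic complements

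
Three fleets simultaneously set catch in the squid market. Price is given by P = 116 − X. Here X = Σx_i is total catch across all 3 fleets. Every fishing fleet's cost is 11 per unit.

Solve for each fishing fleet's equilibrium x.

26.25

A representative fishing fleet's profit is π_i = x_i(116 − X) − 11x_i, with X = x_i + Σ_{j≠i} x_j.
First-order condition: 105 − 2x_i − Σ_{j≠i} x_j = 0.
With identical fishing fleets, set every x_j = x: then 105 − 2x − 2x = 0, i.e. x = 105/4 = 26.25.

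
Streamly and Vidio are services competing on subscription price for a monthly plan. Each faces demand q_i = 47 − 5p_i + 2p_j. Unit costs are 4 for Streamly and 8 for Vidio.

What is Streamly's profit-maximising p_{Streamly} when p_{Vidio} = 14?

9.5

Streamly's profit: π = (p_{Streamly} − 4)(47 − 5p_{Streamly} + 2p_{Vidio}).
∂π/∂p_{Streamly} = 67 − 10p_{Streamly} + 2p_{Vidio} = 0 ⇒ p_{Streamly} = 6.7 + 0.2p_{Vidio}.
At p_{Vidio} = 14: p_{Streamly} = 6.7 + 0.2·14 = 9.5.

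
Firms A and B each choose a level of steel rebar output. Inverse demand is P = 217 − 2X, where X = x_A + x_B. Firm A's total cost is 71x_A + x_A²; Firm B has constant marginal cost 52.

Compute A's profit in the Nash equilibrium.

Firm A's profit: π = x_A(217 − 2(x_A + x_B)) − 71x_A − x_A².
∂π/∂x_A = 146 − 6x_A − 2x_B = 0, so x_A = 73/3 − (1/3)x_B.
For B: ∂π/∂x_B = 165 − 4x_B − 2x_A = 0 ⇒ x_B = 41.25 − 0.5x_A.
Substituting the second reaction function into the first: x_A = 73/3 − (1/3)(41.25 − 0.5x_A), which gives (5/6)x_A = 127/12 ⇒ x_A = 12.7.
Then x_B = 41.25 − 0.5·12.7 = 34.9.
Price P = 217 − 2·47.6 = 121.8.
A's profit: (121.8 − 71)·12.7 − (12.7)² = 483.87.

483.87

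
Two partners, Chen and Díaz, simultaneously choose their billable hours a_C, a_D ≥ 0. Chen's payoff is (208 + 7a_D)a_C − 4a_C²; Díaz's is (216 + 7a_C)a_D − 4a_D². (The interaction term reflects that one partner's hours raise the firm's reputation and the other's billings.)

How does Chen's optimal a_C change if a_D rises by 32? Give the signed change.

28

Expanding Chen's payoff: 208a_C + 7a_Da_C − 4a_C².
∂π/∂a_C = 208 + 7a_D − 8a_C = 0, so a_C = 26 + 0.875a_D.
The reaction-function slope is 0.875, so a 32-unit rise in a_D moves a_C by 0.875 × 32 = 28. Chen's best response rises — the actions are strategic complements.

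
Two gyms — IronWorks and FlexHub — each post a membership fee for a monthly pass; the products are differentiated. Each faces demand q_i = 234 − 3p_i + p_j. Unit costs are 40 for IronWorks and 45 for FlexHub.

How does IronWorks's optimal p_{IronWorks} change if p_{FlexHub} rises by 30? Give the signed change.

IronWorks's profit: π = (p_{IronWorks} − 40)(234 − 3p_{IronWorks} + p_{FlexHub}).
∂π/∂p_{IronWorks} = 354 − 6p_{IronWorks} + p_{FlexHub} = 0 ⇒ p_{IronWorks} = 59 + (1/6)p_{FlexHub}.
The reaction-function slope is 1/6, so a 30-unit rise in p_{FlexHub} moves p_{IronWorks} by 1/6 × 30 = 5. IronWorks's best response rises — the actions are strategic complements.

5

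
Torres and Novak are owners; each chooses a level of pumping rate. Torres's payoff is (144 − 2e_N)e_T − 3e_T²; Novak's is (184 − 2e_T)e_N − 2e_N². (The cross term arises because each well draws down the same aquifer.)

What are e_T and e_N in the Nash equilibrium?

10.4, 40.8

Expanding Torres's payoff: 144e_T − 2e_Ne_T − 3e_T².
∂π/∂e_T = 144 − 2e_N − 6e_T = 0, so e_T = 24 − (1/3)e_N.
Likewise for Novak: e_N = 46 − 0.5e_T.
Substituting the second reaction function into the first: e_T = 24 − (1/3)(46 − 0.5e_T), which gives (5/6)e_T = 26/3 ⇒ e_T = 10.4.
Then e_N = 46 − 0.5·10.4 = 40.8.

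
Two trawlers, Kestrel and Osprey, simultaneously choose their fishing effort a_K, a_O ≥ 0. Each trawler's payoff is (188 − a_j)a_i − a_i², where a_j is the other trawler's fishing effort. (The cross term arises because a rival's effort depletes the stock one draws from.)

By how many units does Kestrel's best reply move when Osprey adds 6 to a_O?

-3

Kestrel's payoff is (188 − a_O)a_K − a_K².
∂π/∂a_K = 188 − a_O − 2a_K = 0, so a_K = 94 − 0.5a_O.
The reaction-function slope is −0.5, so a 6-unit rise in a_O moves a_K by −0.5 × 6 = −3. Kestrel's best response falls — the actions are strategic substitutes.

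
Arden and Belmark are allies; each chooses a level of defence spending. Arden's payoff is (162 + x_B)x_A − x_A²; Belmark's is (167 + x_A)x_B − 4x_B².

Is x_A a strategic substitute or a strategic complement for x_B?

Expanding Arden's payoff: 162x_A + x_Bx_A − x_A².
∂π/∂x_A = 162 + x_B − 2x_A = 0, so x_A = 81 + 0.5x_B.
The best-response slope dx_A/dx_B = 0.5 > 0: the reaction function is upward-sloping, so the choices are strategic complements.

strategic complements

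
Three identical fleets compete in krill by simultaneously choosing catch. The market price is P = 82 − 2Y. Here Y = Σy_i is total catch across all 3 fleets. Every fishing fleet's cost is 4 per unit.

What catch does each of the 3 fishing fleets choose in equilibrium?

A representative fishing fleet's profit is π_i = y_i(82 − 2Y) − 4y_i, with Y = y_i + Σ_{j≠i} y_j.
First-order condition: 78 − 4y_i − 2Σ_{j≠i} y_j = 0.
Imposing symmetry (y_j = y for all j) turns Σ_{j≠i} y_j into 2y, so 78 = 8y and y = 9.75.

9.75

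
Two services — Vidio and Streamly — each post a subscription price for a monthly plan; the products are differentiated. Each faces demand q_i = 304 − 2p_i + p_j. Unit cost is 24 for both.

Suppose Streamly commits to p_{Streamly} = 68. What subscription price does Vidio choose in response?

105

Vidio's profit: π = (p_{Vidio} − 24)(304 − 2p_{Vidio} + p_{Streamly}).
∂π/∂p_{Vidio} = 352 − 4p_{Vidio} + p_{Streamly} = 0 ⇒ p_{Vidio} = 88 + 0.25p_{Streamly}.
At p_{Streamly} = 68: p_{Vidio} = 88 + 0.25·68 = 105.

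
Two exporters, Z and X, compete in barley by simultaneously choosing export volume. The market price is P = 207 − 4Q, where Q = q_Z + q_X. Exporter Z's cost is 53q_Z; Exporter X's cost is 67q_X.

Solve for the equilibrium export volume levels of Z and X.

Exporter Z's profit: π = q_Z(207 − 4(q_Z + q_X)) − 53q_Z.
∂π/∂q_Z = 154 − 8q_Z − 4q_X = 0, so q_Z = 19.25 − 0.5q_X.
By the same steps for X: q_X = 17.5 − 0.5q_Z.
Plugging q_X into Z's best response: q_Z = 19.25 − 0.5(17.5 − 0.5q_Z) ⇒ 0.75q_Z = 10.5, so q_Z = 14.
Then q_X = 17.5 − 0.5·14 = 10.5.

14, 10.5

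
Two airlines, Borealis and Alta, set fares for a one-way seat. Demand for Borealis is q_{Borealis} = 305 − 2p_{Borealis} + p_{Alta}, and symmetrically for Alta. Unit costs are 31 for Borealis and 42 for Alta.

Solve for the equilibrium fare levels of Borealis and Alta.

123.8, 128.2

Borealis's profit: π = (p_{Borealis} − 31)(305 − 2p_{Borealis} + p_{Alta}).
∂π/∂p_{Borealis} = 367 − 4p_{Borealis} + p_{Alta} = 0 ⇒ p_{Borealis} = 91.75 + 0.25p_{Alta}.
Similarly p_{Alta} = 97.25 + 0.25p_{Borealis}.
Substituting the second reaction function into the first: p_{Borealis} = 91.75 + 0.25(97.25 + 0.25p_{Borealis}), which gives 0.9375p_{Borealis} = 116.0625 ⇒ p_{Borealis} = 123.8.
Then p_{Alta} = 97.25 + 0.25·123.8 = 128.2.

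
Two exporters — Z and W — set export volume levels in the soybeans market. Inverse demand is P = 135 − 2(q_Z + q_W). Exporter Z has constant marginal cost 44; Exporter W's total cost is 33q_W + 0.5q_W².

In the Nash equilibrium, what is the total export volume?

29.8125

Exporter Z's profit: π = q_Z(135 − 2(q_Z + q_W)) − 44q_Z.
∂π/∂q_Z = 91 − 4q_Z − 2q_W = 0, so q_Z = 22.75 − 0.5q_W.
For W: ∂π/∂q_W = 102 − 5q_W − 2q_Z = 0 ⇒ q_W = 20.4 − 0.4q_Z.
Plugging q_W into Z's best response: q_Z = 22.75 − 0.5(20.4 − 0.4q_Z) ⇒ 0.8q_Z = 12.55, so q_Z = 15.6875.
Then q_W = 20.4 − 0.4·15.6875 = 14.125.
Total export volume: 15.6875 + 14.125 = 29.8125.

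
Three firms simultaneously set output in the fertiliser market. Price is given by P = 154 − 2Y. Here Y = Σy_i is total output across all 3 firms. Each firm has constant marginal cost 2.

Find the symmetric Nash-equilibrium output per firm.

A representative firm's profit is π_i = y_i(154 − 2Y) − 2y_i, with Y = y_i + Σ_{j≠i} y_j.
First-order condition: 152 − 4y_i − 2Σ_{j≠i} y_j = 0.
With identical firms, set every y_j = y: then 152 − 4y − 4y = 0, i.e. y = 152/8 = 19.

19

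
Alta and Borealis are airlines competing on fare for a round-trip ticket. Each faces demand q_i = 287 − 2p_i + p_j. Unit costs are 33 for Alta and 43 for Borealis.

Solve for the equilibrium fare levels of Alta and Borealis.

Alta's profit: π = (p_{Alta} − 33)(287 − 2p_{Alta} + p_{Borealis}).
∂π/∂p_{Alta} = 353 − 4p_{Alta} + p_{Borealis} = 0 ⇒ p_{Alta} = 88.25 + 0.25p_{Borealis}.
Similarly p_{Borealis} = 93.25 + 0.25p_{Alta}.
Plugging p_{Borealis} into Alta's best response: p_{Alta} = 88.25 + 0.25(93.25 + 0.25p_{Alta}) ⇒ 0.9375p_{Alta} = 111.5625, so p_{Alta} = 119.
Then p_{Borealis} = 93.25 + 0.25·119 = 123.

119, 123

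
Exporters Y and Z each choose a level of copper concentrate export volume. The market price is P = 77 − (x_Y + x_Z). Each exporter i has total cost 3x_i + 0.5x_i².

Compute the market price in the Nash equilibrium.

40

Exporter Y's profit: π = x_Y(77 − (x_Y + x_Z)) − 3x_Y − 0.5x_Y².
∂π/∂x_Y = 74 − 3x_Y − x_Z = 0, so x_Y = 74/3 − (1/3)x_Z.
Setting x_Y = x_Z in the reaction function: x_Y = 74/3 − (1/3)x_Y, so x_Y = (74/3) / (4/3) = 18.5.
Equilibrium price: P = 77 − 37 = 40.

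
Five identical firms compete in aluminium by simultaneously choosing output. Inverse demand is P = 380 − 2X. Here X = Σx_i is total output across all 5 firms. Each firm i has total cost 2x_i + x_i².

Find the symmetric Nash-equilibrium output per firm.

27

A representative firm's profit is π_i = x_i(380 − 2X) − 2x_i − x_i², with X = x_i + Σ_{j≠i} x_j.
First-order condition: 378 − 6x_i − 2Σ_{j≠i} x_j = 0.
Imposing symmetry (x_j = x for all j) turns Σ_{j≠i} x_j into 4x, so 378 = 14x and x = 27.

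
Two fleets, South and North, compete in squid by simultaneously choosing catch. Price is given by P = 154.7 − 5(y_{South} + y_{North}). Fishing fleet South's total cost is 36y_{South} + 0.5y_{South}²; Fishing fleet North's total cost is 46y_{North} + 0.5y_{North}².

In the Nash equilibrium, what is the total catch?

14.2125

Fishing fleet South's profit: π = y_{South}(154.7 − 5(y_{South} + y_{North})) − 36y_{South} − 0.5y_{South}².
∂π/∂y_{South} = 118.7 − 11y_{South} − 5y_{North} = 0, so y_{South} = 1187/110 − (5/11)y_{North}.
By the same steps for North: y_{North} = 1087/110 − (5/11)y_{South}.
Solving the two reaction functions simultaneously: (1 − (−5/11)(−5/11))y_{South} = 1187/110 − (5/11)·(1087/110), so (96/121)y_{South} = 3811/605 and y_{South} = 3811/480.
Then y_{North} = 1087/110 − (5/11)·(3811/480) = 3011/480.
Total catch: 3811/480 + 3011/480 = 14.2125.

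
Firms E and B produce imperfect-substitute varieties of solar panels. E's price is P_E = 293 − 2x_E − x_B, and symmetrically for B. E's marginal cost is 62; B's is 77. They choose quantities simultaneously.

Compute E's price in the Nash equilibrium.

Firm E's profit: π = x_E(293 − 2x_E − x_B) − 62x_E.
∂π/∂x_E = 231 − 4x_E − x_B = 0 ⇒ x_E = 57.75 − 0.25x_B.
Similarly x_B = 54 − 0.25x_E.
Substituting the second reaction function into the first: x_E = 57.75 − 0.25(54 − 0.25x_E), which gives 0.9375x_E = 44.25 ⇒ x_E = 47.2.
Then x_B = 54 − 0.25·47.2 = 42.2.
P_E = 293 − 2·47.2 − 42.2 = 156.4.

156.4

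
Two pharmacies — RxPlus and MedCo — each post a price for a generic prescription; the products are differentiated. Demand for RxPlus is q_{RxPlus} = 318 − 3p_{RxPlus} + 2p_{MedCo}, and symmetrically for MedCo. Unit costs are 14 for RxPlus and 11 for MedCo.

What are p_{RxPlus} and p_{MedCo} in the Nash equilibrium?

89.4375, 88.3125

RxPlus's profit: π = (p_{RxPlus} − 14)(318 − 3p_{RxPlus} + 2p_{MedCo}).
∂π/∂p_{RxPlus} = 360 − 6p_{RxPlus} + 2p_{MedCo} = 0 ⇒ p_{RxPlus} = 60 + (1/3)p_{MedCo}.
Similarly p_{MedCo} = 58.5 + (1/3)p_{RxPlus}.
Solving the two reaction functions simultaneously: (1 − (1/3)(1/3))p_{RxPlus} = 60 + (1/3)·58.5, so (8/9)p_{RxPlus} = 79.5 and p_{RxPlus} = 89.4375.
Then p_{MedCo} = 58.5 + (1/3)·89.4375 = 88.3125.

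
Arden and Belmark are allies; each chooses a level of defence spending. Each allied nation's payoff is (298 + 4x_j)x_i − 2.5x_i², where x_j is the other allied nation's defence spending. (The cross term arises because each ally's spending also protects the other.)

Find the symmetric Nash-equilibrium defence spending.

Arden's payoff is (298 + 4x_B)x_A − 2.5x_A².
∂π/∂x_A = 298 + 4x_B − 5x_A = 0, so x_A = 59.6 + 0.8x_B.
The game is symmetric, so in equilibrium x_B = x_A: the reaction function gives 0.2x_A = 59.6, hence x_A = 298.

298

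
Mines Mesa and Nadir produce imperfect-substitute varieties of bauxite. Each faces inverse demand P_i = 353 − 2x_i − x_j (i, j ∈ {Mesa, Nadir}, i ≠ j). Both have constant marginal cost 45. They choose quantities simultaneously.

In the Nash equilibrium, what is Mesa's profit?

Mine Mesa's profit: π = x_{Mesa}(353 − 2x_{Mesa} − x_{Nadir}) − 45x_{Mesa}.
∂π/∂x_{Mesa} = 308 − 4x_{Mesa} − x_{Nadir} = 0 ⇒ x_{Mesa} = 77 − 0.25x_{Nadir}.
The game is symmetric, so in equilibrium x_{Nadir} = x_{Mesa}: the reaction function gives 1.25x_{Mesa} = 77, hence x_{Mesa} = 61.6.
P_{Mesa} = 353 − 2·61.6 − 61.6 = 168.2.
Profit = (168.2 − 45)·61.6 = 7589.12.

7589.12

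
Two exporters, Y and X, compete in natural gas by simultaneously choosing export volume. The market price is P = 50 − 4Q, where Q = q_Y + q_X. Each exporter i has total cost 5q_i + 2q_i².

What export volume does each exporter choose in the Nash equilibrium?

Exporter Y's profit: π = q_Y(50 − 4(q_Y + q_X)) − 5q_Y − 2q_Y².
∂π/∂q_Y = 45 − 12q_Y − 4q_X = 0, so q_Y = 3.75 − (1/3)q_X.
Setting q_Y = q_X in the reaction function: q_Y = 3.75 − (1/3)q_Y, so q_Y = 3.75 / (4/3) = 2.8125.

2.8125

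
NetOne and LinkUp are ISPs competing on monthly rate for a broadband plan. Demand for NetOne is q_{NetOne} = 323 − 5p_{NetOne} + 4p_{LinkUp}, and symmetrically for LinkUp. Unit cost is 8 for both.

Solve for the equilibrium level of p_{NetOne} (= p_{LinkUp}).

NetOne's profit: π = (p_{NetOne} − 8)(323 − 5p_{NetOne} + 4p_{LinkUp}).
∂π/∂p_{NetOne} = 363 − 10p_{NetOne} + 4p_{LinkUp} = 0 ⇒ p_{NetOne} = 36.3 + 0.4p_{LinkUp}.
By symmetry p_{LinkUp} = p_{NetOne}; substituting into the reaction function, 0.6p_{NetOne} = 36.3 and p_{NetOne} = 60.5.

60.5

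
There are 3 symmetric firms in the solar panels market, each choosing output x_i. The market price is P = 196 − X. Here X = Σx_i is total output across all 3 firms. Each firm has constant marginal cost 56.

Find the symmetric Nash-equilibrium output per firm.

35

A representative firm's profit is π_i = x_i(196 − X) − 56x_i, with X = x_i + Σ_{j≠i} x_j.
First-order condition: 140 − 2x_i − Σ_{j≠i} x_j = 0.
With identical firms, set every x_j = x: then 140 − 2x − 2x = 0, i.e. x = 140/4 = 35.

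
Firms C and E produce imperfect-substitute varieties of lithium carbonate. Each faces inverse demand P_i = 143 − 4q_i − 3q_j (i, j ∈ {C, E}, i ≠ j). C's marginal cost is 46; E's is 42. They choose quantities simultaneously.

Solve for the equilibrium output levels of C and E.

Firm C's profit: π = q_C(143 − 4q_C − 3q_E) − 46q_C.
∂π/∂q_C = 97 − 8q_C − 3q_E = 0 ⇒ q_C = 12.125 − 0.375q_E.
Similarly q_E = 12.625 − 0.375q_C.
Substituting the second reaction function into the first: q_C = 12.125 − 0.375(12.625 − 0.375q_C), which gives (55/64)q_C = 473/64 ⇒ q_C = 8.6.
Then q_E = 12.625 − 0.375·8.6 = 9.4.

8.6, 9.4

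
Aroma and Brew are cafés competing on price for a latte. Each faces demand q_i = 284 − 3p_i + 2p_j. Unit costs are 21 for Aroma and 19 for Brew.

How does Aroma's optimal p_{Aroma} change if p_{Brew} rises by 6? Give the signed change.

2

Aroma's profit: π = (p_{Aroma} − 21)(284 − 3p_{Aroma} + 2p_{Brew}).
∂π/∂p_{Aroma} = 347 − 6p_{Aroma} + 2p_{Brew} = 0 ⇒ p_{Aroma} = 347/6 + (1/3)p_{Brew}.
The reaction-function slope is 1/3, so a 6-unit rise in p_{Brew} moves p_{Aroma} by 1/3 × 6 = 2. Aroma's best response rises — the actions are strategic complements.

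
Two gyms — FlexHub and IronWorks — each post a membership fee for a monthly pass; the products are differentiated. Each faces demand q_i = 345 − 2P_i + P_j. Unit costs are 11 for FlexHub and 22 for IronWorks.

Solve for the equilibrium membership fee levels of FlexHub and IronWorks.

123.8, 128.2

FlexHub's profit: π = (P_{FlexHub} − 11)(345 − 2P_{FlexHub} + P_{IronWorks}).
∂π/∂P_{FlexHub} = 367 − 4P_{FlexHub} + P_{IronWorks} = 0 ⇒ P_{FlexHub} = 91.75 + 0.25P_{IronWorks}.
Similarly P_{IronWorks} = 97.25 + 0.25P_{FlexHub}.
Plugging P_{IronWorks} into FlexHub's best response: P_{FlexHub} = 91.75 + 0.25(97.25 + 0.25P_{FlexHub}) ⇒ 0.9375P_{FlexHub} = 116.0625, so P_{FlexHub} = 123.8.
Then P_{IronWorks} = 97.25 + 0.25·123.8 = 128.2.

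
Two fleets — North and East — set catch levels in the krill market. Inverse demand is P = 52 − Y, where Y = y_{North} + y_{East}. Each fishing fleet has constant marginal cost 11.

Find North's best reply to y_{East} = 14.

Fishing fleet North's profit: π = y_{North}(52 − (y_{North} + y_{East})) − 11y_{North}.
∂π/∂y_{North} = 41 − 2y_{North} − y_{East} = 0, so y_{North} = 20.5 − 0.5y_{East}.
At y_{East} = 14: y_{North} = 20.5 − 0.5·14 = 13.5.

13.5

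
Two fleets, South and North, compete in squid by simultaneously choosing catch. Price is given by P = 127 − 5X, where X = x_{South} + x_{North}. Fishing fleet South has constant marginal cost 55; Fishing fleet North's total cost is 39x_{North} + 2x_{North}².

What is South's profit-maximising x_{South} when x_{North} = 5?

Fishing fleet South's profit: π = x_{South}(127 − 5(x_{South} + x_{North})) − 55x_{South}.
∂π/∂x_{South} = 72 − 10x_{South} − 5x_{North} = 0, so x_{South} = 7.2 − 0.5x_{North}.
At x_{North} = 5: x_{South} = 7.2 − 0.5·5 = 4.7.

4.7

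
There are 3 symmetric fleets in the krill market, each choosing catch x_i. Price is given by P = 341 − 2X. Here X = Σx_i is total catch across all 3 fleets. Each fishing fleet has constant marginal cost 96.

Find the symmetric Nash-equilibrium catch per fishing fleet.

A representative fishing fleet's profit is π_i = x_i(341 − 2X) − 96x_i, with X = x_i + Σ_{j≠i} x_j.
First-order condition: 245 − 4x_i − 2Σ_{j≠i} x_j = 0.
In a symmetric equilibrium every fishing fleet chooses the same x, so Σ_{j≠i} x_j = 2x. The condition becomes 245 − 8x = 0, giving x = 245/8 = 30.625.

30.625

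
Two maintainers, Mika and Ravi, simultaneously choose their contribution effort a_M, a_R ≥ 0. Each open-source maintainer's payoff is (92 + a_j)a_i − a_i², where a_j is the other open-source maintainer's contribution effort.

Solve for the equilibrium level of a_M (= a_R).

Mika's payoff is (92 + a_R)a_M − a_M².
∂π/∂a_M = 92 + a_R − 2a_M = 0, so a_M = 46 + 0.5a_R.
Setting a_M = a_R in the reaction function: a_M = 46 + 0.5a_M, so a_M = 46 / 0.5 = 92.

92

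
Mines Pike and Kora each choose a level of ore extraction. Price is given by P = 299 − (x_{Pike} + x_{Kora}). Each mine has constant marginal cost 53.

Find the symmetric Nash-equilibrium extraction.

82

Mine Pike's profit: π = x_{Pike}(299 − (x_{Pike} + x_{Kora})) − 53x_{Pike}.
∂π/∂x_{Pike} = 246 − 2x_{Pike} − x_{Kora} = 0, so x_{Pike} = 123 − 0.5x_{Kora}.
The game is symmetric, so in equilibrium x_{Kora} = x_{Pike}: the reaction function gives 1.5x_{Pike} = 123, hence x_{Pike} = 82.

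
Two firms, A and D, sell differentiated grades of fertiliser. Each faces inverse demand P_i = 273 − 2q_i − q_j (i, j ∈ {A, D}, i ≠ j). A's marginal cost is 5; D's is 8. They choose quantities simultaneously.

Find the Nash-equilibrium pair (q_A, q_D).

Firm A's profit: π = q_A(273 − 2q_A − q_D) − 5q_A.
∂π/∂q_A = 268 − 4q_A − q_D = 0 ⇒ q_A = 67 − 0.25q_D.
Similarly q_D = 66.25 − 0.25q_A.
Substituting the second reaction function into the first: q_A = 67 − 0.25(66.25 − 0.25q_A), which gives 0.9375q_A = 50.4375 ⇒ q_A = 53.8.
Then q_D = 66.25 − 0.25·53.8 = 52.8.

53.8, 52.8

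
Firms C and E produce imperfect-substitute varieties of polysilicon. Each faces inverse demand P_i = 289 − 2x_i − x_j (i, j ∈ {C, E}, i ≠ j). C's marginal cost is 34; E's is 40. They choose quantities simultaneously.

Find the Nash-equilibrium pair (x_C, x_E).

Firm C's profit: π = x_C(289 − 2x_C − x_E) − 34x_C.
∂π/∂x_C = 255 − 4x_C − x_E = 0 ⇒ x_C = 63.75 − 0.25x_E.
Similarly x_E = 62.25 − 0.25x_C.
Substituting the second reaction function into the first: x_C = 63.75 − 0.25(62.25 − 0.25x_C), which gives 0.9375x_C = 48.1875 ⇒ x_C = 51.4.
Then x_E = 62.25 − 0.25·51.4 = 49.4.

51.4, 49.4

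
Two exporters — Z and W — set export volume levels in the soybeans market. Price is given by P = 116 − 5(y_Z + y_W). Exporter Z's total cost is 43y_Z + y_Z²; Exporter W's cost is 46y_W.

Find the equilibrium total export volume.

9

Exporter Z's profit: π = y_Z(116 − 5(y_Z + y_W)) − 43y_Z − y_Z².
∂π/∂y_Z = 73 − 12y_Z − 5y_W = 0, so y_Z = 73/12 − (5/12)y_W.
For W: ∂π/∂y_W = 70 − 10y_W − 5y_Z = 0 ⇒ y_W = 7 − 0.5y_Z.
Substituting the second reaction function into the first: y_Z = 73/12 − (5/12)(7 − 0.5y_Z), which gives (19/24)y_Z = 19/6 ⇒ y_Z = 4.
Then y_W = 7 − 0.5·4 = 5.
Total export volume: 4 + 5 = 9.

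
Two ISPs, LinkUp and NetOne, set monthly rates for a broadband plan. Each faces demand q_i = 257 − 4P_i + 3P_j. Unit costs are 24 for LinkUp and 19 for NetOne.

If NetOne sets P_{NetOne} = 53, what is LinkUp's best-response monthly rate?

LinkUp's profit: π = (P_{LinkUp} − 24)(257 − 4P_{LinkUp} + 3P_{NetOne}).
∂π/∂P_{LinkUp} = 353 − 8P_{LinkUp} + 3P_{NetOne} = 0 ⇒ P_{LinkUp} = 44.125 + 0.375P_{NetOne}.
At P_{NetOne} = 53: P_{LinkUp} = 44.125 + 0.375·53 = 64.

64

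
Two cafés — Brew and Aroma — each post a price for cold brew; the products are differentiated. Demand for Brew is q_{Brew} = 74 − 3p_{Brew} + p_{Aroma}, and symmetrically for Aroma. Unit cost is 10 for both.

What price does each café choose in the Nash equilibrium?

Brew's profit: π = (p_{Brew} − 10)(74 − 3p_{Brew} + p_{Aroma}).
∂π/∂p_{Brew} = 104 − 6p_{Brew} + p_{Aroma} = 0 ⇒ p_{Brew} = 52/3 + (1/6)p_{Aroma}.
The game is symmetric, so in equilibrium p_{Aroma} = p_{Brew}: the reaction function gives (5/6)p_{Brew} = 52/3, hence p_{Brew} = 20.8.

20.8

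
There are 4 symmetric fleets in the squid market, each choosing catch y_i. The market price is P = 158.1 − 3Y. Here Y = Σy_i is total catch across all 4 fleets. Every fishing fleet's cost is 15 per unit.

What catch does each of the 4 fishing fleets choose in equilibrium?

9.54

A representative fishing fleet's profit is π_i = y_i(158.1 − 3Y) − 15y_i, with Y = y_i + Σ_{j≠i} y_j.
First-order condition: 143.1 − 6y_i − 3Σ_{j≠i} y_j = 0.
Imposing symmetry (y_j = y for all j) turns Σ_{j≠i} y_j into 3y, so 143.1 = 15y and y = 9.54.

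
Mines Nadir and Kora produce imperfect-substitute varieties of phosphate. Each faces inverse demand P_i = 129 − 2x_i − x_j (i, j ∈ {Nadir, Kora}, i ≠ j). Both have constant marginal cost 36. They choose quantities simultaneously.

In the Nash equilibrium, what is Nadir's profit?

691.92

Mine Nadir's profit: π = x_{Nadir}(129 − 2x_{Nadir} − x_{Kora}) − 36x_{Nadir}.
∂π/∂x_{Nadir} = 93 − 4x_{Nadir} − x_{Kora} = 0 ⇒ x_{Nadir} = 23.25 − 0.25x_{Kora}.
By symmetry x_{Kora} = x_{Nadir}; substituting into the reaction function, 1.25x_{Nadir} = 23.25 and x_{Nadir} = 18.6.
P_{Nadir} = 129 − 2·18.6 − 18.6 = 73.2.
Profit = (73.2 − 36)·18.6 = 691.92.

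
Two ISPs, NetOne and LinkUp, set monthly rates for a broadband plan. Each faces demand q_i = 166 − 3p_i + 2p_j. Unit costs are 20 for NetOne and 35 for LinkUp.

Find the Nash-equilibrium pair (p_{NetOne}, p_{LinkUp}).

NetOne's profit: π = (p_{NetOne} − 20)(166 − 3p_{NetOne} + 2p_{LinkUp}).
∂π/∂p_{NetOne} = 226 − 6p_{NetOne} + 2p_{LinkUp} = 0 ⇒ p_{NetOne} = 113/3 + (1/3)p_{LinkUp}.
Similarly p_{LinkUp} = 271/6 + (1/3)p_{NetOne}.
Solving the two reaction functions simultaneously: (1 − (1/3)(1/3))p_{NetOne} = 113/3 + (1/3)·(271/6), so (8/9)p_{NetOne} = 949/18 and p_{NetOne} = 59.3125.
Then p_{LinkUp} = 271/6 + (1/3)·59.3125 = 64.9375.

59.3125, 64.9375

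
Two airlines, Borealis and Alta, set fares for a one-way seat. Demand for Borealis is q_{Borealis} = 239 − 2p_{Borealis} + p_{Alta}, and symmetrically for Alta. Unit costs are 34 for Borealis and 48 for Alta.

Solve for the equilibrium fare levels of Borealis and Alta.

Borealis's profit: π = (p_{Borealis} − 34)(239 − 2p_{Borealis} + p_{Alta}).
∂π/∂p_{Borealis} = 307 − 4p_{Borealis} + p_{Alta} = 0 ⇒ p_{Borealis} = 76.75 + 0.25p_{Alta}.
Similarly p_{Alta} = 83.75 + 0.25p_{Borealis}.
Plugging p_{Alta} into Borealis's best response: p_{Borealis} = 76.75 + 0.25(83.75 + 0.25p_{Borealis}) ⇒ 0.9375p_{Borealis} = 97.6875, so p_{Borealis} = 104.2.
Then p_{Alta} = 83.75 + 0.25·104.2 = 109.8.

104.2, 109.8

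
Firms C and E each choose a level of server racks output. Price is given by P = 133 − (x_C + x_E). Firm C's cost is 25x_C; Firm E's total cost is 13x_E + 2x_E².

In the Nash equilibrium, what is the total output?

Firm C's profit: π = x_C(133 − (x_C + x_E)) − 25x_C.
∂π/∂x_C = 108 − 2x_C − x_E = 0, so x_C = 54 − 0.5x_E.
For E: ∂π/∂x_E = 120 − 6x_E − x_C = 0 ⇒ x_E = 20 − (1/6)x_C.
Substituting the second reaction function into the first: x_C = 54 − 0.5(20 − (1/6)x_C), which gives (11/12)x_C = 44 ⇒ x_C = 48.
Then x_E = 20 − (1/6)·48 = 12.
Total output: 48 + 12 = 60.

60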